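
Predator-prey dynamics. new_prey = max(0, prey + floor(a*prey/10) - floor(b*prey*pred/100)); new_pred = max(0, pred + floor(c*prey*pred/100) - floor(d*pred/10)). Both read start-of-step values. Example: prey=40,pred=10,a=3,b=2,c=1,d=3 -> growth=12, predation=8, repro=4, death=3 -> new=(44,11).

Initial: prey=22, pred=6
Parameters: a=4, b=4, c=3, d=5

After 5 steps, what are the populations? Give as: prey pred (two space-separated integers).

Step 1: prey: 22+8-5=25; pred: 6+3-3=6
Step 2: prey: 25+10-6=29; pred: 6+4-3=7
Step 3: prey: 29+11-8=32; pred: 7+6-3=10
Step 4: prey: 32+12-12=32; pred: 10+9-5=14
Step 5: prey: 32+12-17=27; pred: 14+13-7=20

Answer: 27 20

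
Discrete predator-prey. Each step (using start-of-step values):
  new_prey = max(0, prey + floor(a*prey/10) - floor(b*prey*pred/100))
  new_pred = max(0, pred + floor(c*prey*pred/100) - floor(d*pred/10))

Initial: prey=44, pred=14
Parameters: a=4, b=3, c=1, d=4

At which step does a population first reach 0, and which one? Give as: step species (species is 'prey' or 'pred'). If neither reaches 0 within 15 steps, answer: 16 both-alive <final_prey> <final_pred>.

Answer: 16 both-alive 44 13

Derivation:
Step 1: prey: 44+17-18=43; pred: 14+6-5=15
Step 2: prey: 43+17-19=41; pred: 15+6-6=15
Step 3: prey: 41+16-18=39; pred: 15+6-6=15
Step 4: prey: 39+15-17=37; pred: 15+5-6=14
Step 5: prey: 37+14-15=36; pred: 14+5-5=14
Step 6: prey: 36+14-15=35; pred: 14+5-5=14
Step 7: prey: 35+14-14=35; pred: 14+4-5=13
Step 8: prey: 35+14-13=36; pred: 13+4-5=12
Step 9: prey: 36+14-12=38; pred: 12+4-4=12
Step 10: prey: 38+15-13=40; pred: 12+4-4=12
Step 11: prey: 40+16-14=42; pred: 12+4-4=12
Step 12: prey: 42+16-15=43; pred: 12+5-4=13
Step 13: prey: 43+17-16=44; pred: 13+5-5=13
Step 14: prey: 44+17-17=44; pred: 13+5-5=13
Steps 15-15: state stable at prey=44, pred=13 (no change)
No extinction within 15 steps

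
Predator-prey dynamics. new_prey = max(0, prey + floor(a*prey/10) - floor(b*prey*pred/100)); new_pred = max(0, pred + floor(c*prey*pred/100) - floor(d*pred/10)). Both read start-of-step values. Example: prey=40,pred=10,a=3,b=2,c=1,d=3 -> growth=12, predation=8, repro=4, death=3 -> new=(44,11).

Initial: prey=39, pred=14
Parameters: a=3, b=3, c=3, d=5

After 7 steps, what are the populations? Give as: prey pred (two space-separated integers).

Answer: 0 4

Derivation:
Step 1: prey: 39+11-16=34; pred: 14+16-7=23
Step 2: prey: 34+10-23=21; pred: 23+23-11=35
Step 3: prey: 21+6-22=5; pred: 35+22-17=40
Step 4: prey: 5+1-6=0; pred: 40+6-20=26
Step 5: prey: 0+0-0=0; pred: 26+0-13=13
Step 6: prey: 0+0-0=0; pred: 13+0-6=7
Step 7: prey: 0+0-0=0; pred: 7+0-3=4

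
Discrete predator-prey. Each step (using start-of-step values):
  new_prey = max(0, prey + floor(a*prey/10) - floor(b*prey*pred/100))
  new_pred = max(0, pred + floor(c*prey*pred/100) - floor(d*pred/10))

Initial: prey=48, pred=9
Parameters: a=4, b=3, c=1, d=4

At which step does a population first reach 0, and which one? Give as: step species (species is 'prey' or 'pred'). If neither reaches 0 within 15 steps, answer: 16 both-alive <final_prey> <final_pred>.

Step 1: prey: 48+19-12=55; pred: 9+4-3=10
Step 2: prey: 55+22-16=61; pred: 10+5-4=11
Step 3: prey: 61+24-20=65; pred: 11+6-4=13
Step 4: prey: 65+26-25=66; pred: 13+8-5=16
Step 5: prey: 66+26-31=61; pred: 16+10-6=20
Step 6: prey: 61+24-36=49; pred: 20+12-8=24
Step 7: prey: 49+19-35=33; pred: 24+11-9=26
Step 8: prey: 33+13-25=21; pred: 26+8-10=24
Step 9: prey: 21+8-15=14; pred: 24+5-9=20
Step 10: prey: 14+5-8=11; pred: 20+2-8=14
Step 11: prey: 11+4-4=11; pred: 14+1-5=10
Step 12: prey: 11+4-3=12; pred: 10+1-4=7
Step 13: prey: 12+4-2=14; pred: 7+0-2=5
Step 14: prey: 14+5-2=17; pred: 5+0-2=3
Step 15: prey: 17+6-1=22; pred: 3+0-1=2
No extinction within 15 steps

Answer: 16 both-alive 22 2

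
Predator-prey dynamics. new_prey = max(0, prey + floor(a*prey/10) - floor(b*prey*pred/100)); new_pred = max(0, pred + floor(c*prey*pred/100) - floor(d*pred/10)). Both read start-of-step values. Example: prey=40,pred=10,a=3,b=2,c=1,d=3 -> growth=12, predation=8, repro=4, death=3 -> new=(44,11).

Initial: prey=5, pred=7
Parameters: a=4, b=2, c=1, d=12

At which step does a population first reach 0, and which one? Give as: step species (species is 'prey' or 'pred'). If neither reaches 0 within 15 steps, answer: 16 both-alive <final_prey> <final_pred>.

Answer: 1 pred

Derivation:
Step 1: prey: 5+2-0=7; pred: 7+0-8=0
First extinction: pred at step 1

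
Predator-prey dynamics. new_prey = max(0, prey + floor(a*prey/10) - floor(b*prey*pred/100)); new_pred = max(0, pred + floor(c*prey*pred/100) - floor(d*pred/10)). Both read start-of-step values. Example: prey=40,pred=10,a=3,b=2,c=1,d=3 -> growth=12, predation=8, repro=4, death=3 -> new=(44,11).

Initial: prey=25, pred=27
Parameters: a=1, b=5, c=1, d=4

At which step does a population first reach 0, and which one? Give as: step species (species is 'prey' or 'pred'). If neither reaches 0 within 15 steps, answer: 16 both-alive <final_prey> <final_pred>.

Step 1: prey: 25+2-33=0; pred: 27+6-10=23
First extinction: prey at step 1

Answer: 1 prey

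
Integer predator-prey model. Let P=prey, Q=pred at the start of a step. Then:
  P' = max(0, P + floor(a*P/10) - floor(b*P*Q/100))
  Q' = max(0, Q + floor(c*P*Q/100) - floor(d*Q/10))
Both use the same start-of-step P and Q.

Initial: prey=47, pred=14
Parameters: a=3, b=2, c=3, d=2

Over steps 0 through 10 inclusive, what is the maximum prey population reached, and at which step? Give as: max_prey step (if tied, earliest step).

Answer: 48 1

Derivation:
Step 1: prey: 47+14-13=48; pred: 14+19-2=31
Step 2: prey: 48+14-29=33; pred: 31+44-6=69
Step 3: prey: 33+9-45=0; pred: 69+68-13=124
Step 4: prey: 0+0-0=0; pred: 124+0-24=100
Step 5: prey: 0+0-0=0; pred: 100+0-20=80
Step 6: prey: 0+0-0=0; pred: 80+0-16=64
Step 7: prey: 0+0-0=0; pred: 64+0-12=52
Step 8: prey: 0+0-0=0; pred: 52+0-10=42
Step 9: prey: 0+0-0=0; pred: 42+0-8=34
Step 10: prey: 0+0-0=0; pred: 34+0-6=28
Max prey = 48 at step 1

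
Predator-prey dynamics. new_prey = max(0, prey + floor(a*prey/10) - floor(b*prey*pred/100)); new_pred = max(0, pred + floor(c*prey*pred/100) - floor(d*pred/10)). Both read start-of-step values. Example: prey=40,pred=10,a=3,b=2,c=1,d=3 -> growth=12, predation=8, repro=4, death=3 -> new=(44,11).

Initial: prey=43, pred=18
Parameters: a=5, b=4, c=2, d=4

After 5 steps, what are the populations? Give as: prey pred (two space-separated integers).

Answer: 1 12

Derivation:
Step 1: prey: 43+21-30=34; pred: 18+15-7=26
Step 2: prey: 34+17-35=16; pred: 26+17-10=33
Step 3: prey: 16+8-21=3; pred: 33+10-13=30
Step 4: prey: 3+1-3=1; pred: 30+1-12=19
Step 5: prey: 1+0-0=1; pred: 19+0-7=12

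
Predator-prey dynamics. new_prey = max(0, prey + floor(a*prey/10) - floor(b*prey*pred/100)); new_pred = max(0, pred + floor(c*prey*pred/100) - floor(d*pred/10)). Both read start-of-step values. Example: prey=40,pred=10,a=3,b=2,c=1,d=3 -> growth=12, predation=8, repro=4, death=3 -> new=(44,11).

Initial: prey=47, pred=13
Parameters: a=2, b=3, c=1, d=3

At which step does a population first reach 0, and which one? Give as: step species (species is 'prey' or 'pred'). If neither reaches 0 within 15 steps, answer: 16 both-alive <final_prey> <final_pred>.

Answer: 16 both-alive 14 3

Derivation:
Step 1: prey: 47+9-18=38; pred: 13+6-3=16
Step 2: prey: 38+7-18=27; pred: 16+6-4=18
Step 3: prey: 27+5-14=18; pred: 18+4-5=17
Step 4: prey: 18+3-9=12; pred: 17+3-5=15
Step 5: prey: 12+2-5=9; pred: 15+1-4=12
Step 6: prey: 9+1-3=7; pred: 12+1-3=10
Step 7: prey: 7+1-2=6; pred: 10+0-3=7
Step 8: prey: 6+1-1=6; pred: 7+0-2=5
Step 9: prey: 6+1-0=7; pred: 5+0-1=4
Step 10: prey: 7+1-0=8; pred: 4+0-1=3
Step 11: prey: 8+1-0=9; pred: 3+0-0=3
Step 12: prey: 9+1-0=10; pred: 3+0-0=3
Step 13: prey: 10+2-0=12; pred: 3+0-0=3
Step 14: prey: 12+2-1=13; pred: 3+0-0=3
Step 15: prey: 13+2-1=14; pred: 3+0-0=3
No extinction within 15 steps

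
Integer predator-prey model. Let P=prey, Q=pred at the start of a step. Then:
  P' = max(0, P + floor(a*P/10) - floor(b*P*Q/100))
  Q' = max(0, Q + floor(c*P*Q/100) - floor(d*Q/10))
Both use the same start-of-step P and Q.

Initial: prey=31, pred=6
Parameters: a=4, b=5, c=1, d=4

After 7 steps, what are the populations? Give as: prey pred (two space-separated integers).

Answer: 84 8

Derivation:
Step 1: prey: 31+12-9=34; pred: 6+1-2=5
Step 2: prey: 34+13-8=39; pred: 5+1-2=4
Step 3: prey: 39+15-7=47; pred: 4+1-1=4
Step 4: prey: 47+18-9=56; pred: 4+1-1=4
Step 5: prey: 56+22-11=67; pred: 4+2-1=5
Step 6: prey: 67+26-16=77; pred: 5+3-2=6
Step 7: prey: 77+30-23=84; pred: 6+4-2=8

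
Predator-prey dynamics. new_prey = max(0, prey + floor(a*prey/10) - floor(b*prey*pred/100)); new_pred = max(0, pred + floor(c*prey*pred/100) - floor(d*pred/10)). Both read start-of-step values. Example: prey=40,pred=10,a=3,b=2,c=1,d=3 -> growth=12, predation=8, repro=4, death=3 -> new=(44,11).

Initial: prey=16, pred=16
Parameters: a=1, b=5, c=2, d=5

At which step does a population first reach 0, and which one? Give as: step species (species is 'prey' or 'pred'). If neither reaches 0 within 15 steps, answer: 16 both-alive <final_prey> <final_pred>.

Answer: 16 both-alive 2 1

Derivation:
Step 1: prey: 16+1-12=5; pred: 16+5-8=13
Step 2: prey: 5+0-3=2; pred: 13+1-6=8
Step 3: prey: 2+0-0=2; pred: 8+0-4=4
Step 4: prey: 2+0-0=2; pred: 4+0-2=2
Step 5: prey: 2+0-0=2; pred: 2+0-1=1
Step 6: prey: 2+0-0=2; pred: 1+0-0=1
Steps 7-15: state stable at prey=2, pred=1 (no change)
No extinction within 15 steps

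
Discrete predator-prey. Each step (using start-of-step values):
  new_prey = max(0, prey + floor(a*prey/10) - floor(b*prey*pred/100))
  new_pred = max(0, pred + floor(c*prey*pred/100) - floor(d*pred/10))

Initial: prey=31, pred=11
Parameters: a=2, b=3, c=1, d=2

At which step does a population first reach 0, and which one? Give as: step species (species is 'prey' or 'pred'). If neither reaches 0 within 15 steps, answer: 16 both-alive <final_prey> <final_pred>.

Answer: 16 both-alive 9 4

Derivation:
Step 1: prey: 31+6-10=27; pred: 11+3-2=12
Step 2: prey: 27+5-9=23; pred: 12+3-2=13
Step 3: prey: 23+4-8=19; pred: 13+2-2=13
Step 4: prey: 19+3-7=15; pred: 13+2-2=13
Step 5: prey: 15+3-5=13; pred: 13+1-2=12
Step 6: prey: 13+2-4=11; pred: 12+1-2=11
Step 7: prey: 11+2-3=10; pred: 11+1-2=10
Step 8: prey: 10+2-3=9; pred: 10+1-2=9
Step 9: prey: 9+1-2=8; pred: 9+0-1=8
Step 10: prey: 8+1-1=8; pred: 8+0-1=7
Step 11: prey: 8+1-1=8; pred: 7+0-1=6
Step 12: prey: 8+1-1=8; pred: 6+0-1=5
Step 13: prey: 8+1-1=8; pred: 5+0-1=4
Step 14: prey: 8+1-0=9; pred: 4+0-0=4
Step 15: prey: 9+1-1=9; pred: 4+0-0=4
No extinction within 15 steps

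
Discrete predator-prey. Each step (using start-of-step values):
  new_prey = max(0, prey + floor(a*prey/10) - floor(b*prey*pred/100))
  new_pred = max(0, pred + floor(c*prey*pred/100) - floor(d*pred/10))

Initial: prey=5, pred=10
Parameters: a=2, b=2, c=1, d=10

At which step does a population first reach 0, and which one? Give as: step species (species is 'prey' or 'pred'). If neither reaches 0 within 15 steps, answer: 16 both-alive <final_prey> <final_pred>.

Step 1: prey: 5+1-1=5; pred: 10+0-10=0
First extinction: pred at step 1

Answer: 1 pred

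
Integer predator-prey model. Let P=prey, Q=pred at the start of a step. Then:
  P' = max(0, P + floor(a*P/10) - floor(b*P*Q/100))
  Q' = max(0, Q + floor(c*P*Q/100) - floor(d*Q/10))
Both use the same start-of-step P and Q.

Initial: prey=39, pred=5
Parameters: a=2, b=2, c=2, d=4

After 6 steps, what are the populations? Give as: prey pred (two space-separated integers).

Step 1: prey: 39+7-3=43; pred: 5+3-2=6
Step 2: prey: 43+8-5=46; pred: 6+5-2=9
Step 3: prey: 46+9-8=47; pred: 9+8-3=14
Step 4: prey: 47+9-13=43; pred: 14+13-5=22
Step 5: prey: 43+8-18=33; pred: 22+18-8=32
Step 6: prey: 33+6-21=18; pred: 32+21-12=41

Answer: 18 41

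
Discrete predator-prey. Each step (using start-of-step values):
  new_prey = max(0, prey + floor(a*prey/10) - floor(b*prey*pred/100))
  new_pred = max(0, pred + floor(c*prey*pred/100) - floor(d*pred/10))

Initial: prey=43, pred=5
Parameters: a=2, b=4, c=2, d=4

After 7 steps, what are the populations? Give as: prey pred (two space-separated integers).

Step 1: prey: 43+8-8=43; pred: 5+4-2=7
Step 2: prey: 43+8-12=39; pred: 7+6-2=11
Step 3: prey: 39+7-17=29; pred: 11+8-4=15
Step 4: prey: 29+5-17=17; pred: 15+8-6=17
Step 5: prey: 17+3-11=9; pred: 17+5-6=16
Step 6: prey: 9+1-5=5; pred: 16+2-6=12
Step 7: prey: 5+1-2=4; pred: 12+1-4=9

Answer: 4 9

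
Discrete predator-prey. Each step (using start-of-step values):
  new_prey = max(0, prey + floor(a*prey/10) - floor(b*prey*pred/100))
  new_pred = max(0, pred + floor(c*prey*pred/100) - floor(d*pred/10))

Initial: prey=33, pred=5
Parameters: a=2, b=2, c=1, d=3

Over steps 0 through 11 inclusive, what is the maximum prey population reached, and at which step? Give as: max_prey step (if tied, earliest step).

Answer: 52 6

Derivation:
Step 1: prey: 33+6-3=36; pred: 5+1-1=5
Step 2: prey: 36+7-3=40; pred: 5+1-1=5
Step 3: prey: 40+8-4=44; pred: 5+2-1=6
Step 4: prey: 44+8-5=47; pred: 6+2-1=7
Step 5: prey: 47+9-6=50; pred: 7+3-2=8
Step 6: prey: 50+10-8=52; pred: 8+4-2=10
Step 7: prey: 52+10-10=52; pred: 10+5-3=12
Step 8: prey: 52+10-12=50; pred: 12+6-3=15
Step 9: prey: 50+10-15=45; pred: 15+7-4=18
Step 10: prey: 45+9-16=38; pred: 18+8-5=21
Step 11: prey: 38+7-15=30; pred: 21+7-6=22
Max prey = 52 at step 6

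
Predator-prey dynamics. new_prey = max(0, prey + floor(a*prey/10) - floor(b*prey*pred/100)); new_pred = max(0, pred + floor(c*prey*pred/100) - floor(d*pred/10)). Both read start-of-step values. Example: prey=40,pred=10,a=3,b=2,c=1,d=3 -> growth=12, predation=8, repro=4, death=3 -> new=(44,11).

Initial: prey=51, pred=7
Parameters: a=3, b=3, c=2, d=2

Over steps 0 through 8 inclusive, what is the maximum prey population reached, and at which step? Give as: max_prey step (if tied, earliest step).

Answer: 56 1

Derivation:
Step 1: prey: 51+15-10=56; pred: 7+7-1=13
Step 2: prey: 56+16-21=51; pred: 13+14-2=25
Step 3: prey: 51+15-38=28; pred: 25+25-5=45
Step 4: prey: 28+8-37=0; pred: 45+25-9=61
Step 5: prey: 0+0-0=0; pred: 61+0-12=49
Step 6: prey: 0+0-0=0; pred: 49+0-9=40
Step 7: prey: 0+0-0=0; pred: 40+0-8=32
Step 8: prey: 0+0-0=0; pred: 32+0-6=26
Max prey = 56 at step 1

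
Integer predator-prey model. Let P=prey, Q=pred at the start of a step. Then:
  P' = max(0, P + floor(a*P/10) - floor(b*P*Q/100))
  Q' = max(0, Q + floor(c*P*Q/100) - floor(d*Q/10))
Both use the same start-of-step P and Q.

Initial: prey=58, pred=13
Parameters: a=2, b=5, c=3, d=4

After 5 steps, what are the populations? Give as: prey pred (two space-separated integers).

Answer: 0 11

Derivation:
Step 1: prey: 58+11-37=32; pred: 13+22-5=30
Step 2: prey: 32+6-48=0; pred: 30+28-12=46
Step 3: prey: 0+0-0=0; pred: 46+0-18=28
Step 4: prey: 0+0-0=0; pred: 28+0-11=17
Step 5: prey: 0+0-0=0; pred: 17+0-6=11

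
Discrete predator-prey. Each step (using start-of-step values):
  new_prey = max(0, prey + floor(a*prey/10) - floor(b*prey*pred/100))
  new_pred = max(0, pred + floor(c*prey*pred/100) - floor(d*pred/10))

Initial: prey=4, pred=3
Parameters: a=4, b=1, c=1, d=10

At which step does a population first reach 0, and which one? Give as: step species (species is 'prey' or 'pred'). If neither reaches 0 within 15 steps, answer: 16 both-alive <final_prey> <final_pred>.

Answer: 1 pred

Derivation:
Step 1: prey: 4+1-0=5; pred: 3+0-3=0
First extinction: pred at step 1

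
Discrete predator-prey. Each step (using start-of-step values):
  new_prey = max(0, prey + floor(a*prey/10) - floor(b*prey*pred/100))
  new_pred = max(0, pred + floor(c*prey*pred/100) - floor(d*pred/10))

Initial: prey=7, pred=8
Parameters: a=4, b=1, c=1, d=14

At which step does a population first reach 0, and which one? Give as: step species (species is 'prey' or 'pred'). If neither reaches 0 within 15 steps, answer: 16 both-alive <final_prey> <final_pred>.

Answer: 1 pred

Derivation:
Step 1: prey: 7+2-0=9; pred: 8+0-11=0
First extinction: pred at step 1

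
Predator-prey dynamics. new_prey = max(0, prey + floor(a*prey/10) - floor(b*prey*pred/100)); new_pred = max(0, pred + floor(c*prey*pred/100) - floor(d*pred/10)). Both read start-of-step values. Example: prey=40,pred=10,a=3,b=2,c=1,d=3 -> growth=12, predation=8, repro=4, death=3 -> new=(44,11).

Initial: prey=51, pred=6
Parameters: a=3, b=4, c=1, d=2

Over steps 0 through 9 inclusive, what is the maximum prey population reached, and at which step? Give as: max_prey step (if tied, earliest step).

Step 1: prey: 51+15-12=54; pred: 6+3-1=8
Step 2: prey: 54+16-17=53; pred: 8+4-1=11
Step 3: prey: 53+15-23=45; pred: 11+5-2=14
Step 4: prey: 45+13-25=33; pred: 14+6-2=18
Step 5: prey: 33+9-23=19; pred: 18+5-3=20
Step 6: prey: 19+5-15=9; pred: 20+3-4=19
Step 7: prey: 9+2-6=5; pred: 19+1-3=17
Step 8: prey: 5+1-3=3; pred: 17+0-3=14
Step 9: prey: 3+0-1=2; pred: 14+0-2=12
Max prey = 54 at step 1

Answer: 54 1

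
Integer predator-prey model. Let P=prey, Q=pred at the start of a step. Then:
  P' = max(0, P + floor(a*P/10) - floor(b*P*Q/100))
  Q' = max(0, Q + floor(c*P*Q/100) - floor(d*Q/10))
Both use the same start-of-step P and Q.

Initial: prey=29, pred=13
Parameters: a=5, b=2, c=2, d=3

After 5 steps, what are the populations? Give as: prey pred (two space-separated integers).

Step 1: prey: 29+14-7=36; pred: 13+7-3=17
Step 2: prey: 36+18-12=42; pred: 17+12-5=24
Step 3: prey: 42+21-20=43; pred: 24+20-7=37
Step 4: prey: 43+21-31=33; pred: 37+31-11=57
Step 5: prey: 33+16-37=12; pred: 57+37-17=77

Answer: 12 77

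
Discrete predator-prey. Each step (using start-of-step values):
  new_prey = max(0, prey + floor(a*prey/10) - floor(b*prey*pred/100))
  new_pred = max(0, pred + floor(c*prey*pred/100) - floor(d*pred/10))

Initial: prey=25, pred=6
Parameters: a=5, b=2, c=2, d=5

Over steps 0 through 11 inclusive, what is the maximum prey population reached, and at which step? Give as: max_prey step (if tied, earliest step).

Step 1: prey: 25+12-3=34; pred: 6+3-3=6
Step 2: prey: 34+17-4=47; pred: 6+4-3=7
Step 3: prey: 47+23-6=64; pred: 7+6-3=10
Step 4: prey: 64+32-12=84; pred: 10+12-5=17
Step 5: prey: 84+42-28=98; pred: 17+28-8=37
Step 6: prey: 98+49-72=75; pred: 37+72-18=91
Step 7: prey: 75+37-136=0; pred: 91+136-45=182
Step 8: prey: 0+0-0=0; pred: 182+0-91=91
Step 9: prey: 0+0-0=0; pred: 91+0-45=46
Step 10: prey: 0+0-0=0; pred: 46+0-23=23
Step 11: prey: 0+0-0=0; pred: 23+0-11=12
Max prey = 98 at step 5

Answer: 98 5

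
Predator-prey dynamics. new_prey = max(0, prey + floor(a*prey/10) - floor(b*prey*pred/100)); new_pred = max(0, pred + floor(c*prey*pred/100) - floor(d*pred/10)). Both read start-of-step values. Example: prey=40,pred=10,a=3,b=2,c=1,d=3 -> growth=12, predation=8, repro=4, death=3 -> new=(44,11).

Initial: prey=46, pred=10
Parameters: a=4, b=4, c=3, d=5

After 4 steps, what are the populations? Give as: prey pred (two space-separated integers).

Step 1: prey: 46+18-18=46; pred: 10+13-5=18
Step 2: prey: 46+18-33=31; pred: 18+24-9=33
Step 3: prey: 31+12-40=3; pred: 33+30-16=47
Step 4: prey: 3+1-5=0; pred: 47+4-23=28

Answer: 0 28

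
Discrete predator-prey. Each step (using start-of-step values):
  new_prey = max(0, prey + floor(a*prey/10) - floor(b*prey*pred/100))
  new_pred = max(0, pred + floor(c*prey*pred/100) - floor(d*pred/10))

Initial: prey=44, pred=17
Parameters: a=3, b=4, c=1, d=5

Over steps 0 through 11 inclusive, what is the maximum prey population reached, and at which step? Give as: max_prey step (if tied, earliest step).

Answer: 57 11

Derivation:
Step 1: prey: 44+13-29=28; pred: 17+7-8=16
Step 2: prey: 28+8-17=19; pred: 16+4-8=12
Step 3: prey: 19+5-9=15; pred: 12+2-6=8
Step 4: prey: 15+4-4=15; pred: 8+1-4=5
Step 5: prey: 15+4-3=16; pred: 5+0-2=3
Step 6: prey: 16+4-1=19; pred: 3+0-1=2
Step 7: prey: 19+5-1=23; pred: 2+0-1=1
Step 8: prey: 23+6-0=29; pred: 1+0-0=1
Step 9: prey: 29+8-1=36; pred: 1+0-0=1
Step 10: prey: 36+10-1=45; pred: 1+0-0=1
Step 11: prey: 45+13-1=57; pred: 1+0-0=1
Max prey = 57 at step 11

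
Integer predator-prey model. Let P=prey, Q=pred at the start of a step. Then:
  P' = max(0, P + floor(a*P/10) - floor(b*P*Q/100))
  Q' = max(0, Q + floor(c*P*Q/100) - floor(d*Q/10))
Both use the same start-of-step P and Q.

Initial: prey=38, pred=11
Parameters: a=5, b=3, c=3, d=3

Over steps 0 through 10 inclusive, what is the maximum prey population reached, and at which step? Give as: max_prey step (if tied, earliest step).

Answer: 45 1

Derivation:
Step 1: prey: 38+19-12=45; pred: 11+12-3=20
Step 2: prey: 45+22-27=40; pred: 20+27-6=41
Step 3: prey: 40+20-49=11; pred: 41+49-12=78
Step 4: prey: 11+5-25=0; pred: 78+25-23=80
Step 5: prey: 0+0-0=0; pred: 80+0-24=56
Step 6: prey: 0+0-0=0; pred: 56+0-16=40
Step 7: prey: 0+0-0=0; pred: 40+0-12=28
Step 8: prey: 0+0-0=0; pred: 28+0-8=20
Step 9: prey: 0+0-0=0; pred: 20+0-6=14
Step 10: prey: 0+0-0=0; pred: 14+0-4=10
Max prey = 45 at step 1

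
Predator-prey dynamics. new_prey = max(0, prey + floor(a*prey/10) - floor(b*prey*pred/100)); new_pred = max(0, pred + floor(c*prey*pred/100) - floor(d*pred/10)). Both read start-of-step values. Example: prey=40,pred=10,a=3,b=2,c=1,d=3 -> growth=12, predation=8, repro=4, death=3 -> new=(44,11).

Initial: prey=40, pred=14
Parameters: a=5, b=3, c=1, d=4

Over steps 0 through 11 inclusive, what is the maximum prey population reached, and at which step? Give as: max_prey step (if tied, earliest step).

Step 1: prey: 40+20-16=44; pred: 14+5-5=14
Step 2: prey: 44+22-18=48; pred: 14+6-5=15
Step 3: prey: 48+24-21=51; pred: 15+7-6=16
Step 4: prey: 51+25-24=52; pred: 16+8-6=18
Step 5: prey: 52+26-28=50; pred: 18+9-7=20
Step 6: prey: 50+25-30=45; pred: 20+10-8=22
Step 7: prey: 45+22-29=38; pred: 22+9-8=23
Step 8: prey: 38+19-26=31; pred: 23+8-9=22
Step 9: prey: 31+15-20=26; pred: 22+6-8=20
Step 10: prey: 26+13-15=24; pred: 20+5-8=17
Step 11: prey: 24+12-12=24; pred: 17+4-6=15
Max prey = 52 at step 4

Answer: 52 4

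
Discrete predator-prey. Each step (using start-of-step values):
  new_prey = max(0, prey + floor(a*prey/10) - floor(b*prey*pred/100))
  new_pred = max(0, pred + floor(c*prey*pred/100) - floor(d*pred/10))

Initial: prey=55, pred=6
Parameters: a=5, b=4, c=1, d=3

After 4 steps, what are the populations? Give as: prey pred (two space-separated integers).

Step 1: prey: 55+27-13=69; pred: 6+3-1=8
Step 2: prey: 69+34-22=81; pred: 8+5-2=11
Step 3: prey: 81+40-35=86; pred: 11+8-3=16
Step 4: prey: 86+43-55=74; pred: 16+13-4=25

Answer: 74 25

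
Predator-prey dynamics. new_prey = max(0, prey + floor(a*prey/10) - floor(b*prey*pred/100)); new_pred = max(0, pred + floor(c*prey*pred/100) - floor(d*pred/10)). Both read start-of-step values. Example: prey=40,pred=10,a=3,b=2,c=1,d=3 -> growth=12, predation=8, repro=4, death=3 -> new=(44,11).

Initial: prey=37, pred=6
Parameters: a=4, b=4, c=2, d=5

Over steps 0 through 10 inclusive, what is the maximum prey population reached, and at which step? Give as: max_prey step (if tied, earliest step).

Step 1: prey: 37+14-8=43; pred: 6+4-3=7
Step 2: prey: 43+17-12=48; pred: 7+6-3=10
Step 3: prey: 48+19-19=48; pred: 10+9-5=14
Step 4: prey: 48+19-26=41; pred: 14+13-7=20
Step 5: prey: 41+16-32=25; pred: 20+16-10=26
Step 6: prey: 25+10-26=9; pred: 26+13-13=26
Step 7: prey: 9+3-9=3; pred: 26+4-13=17
Step 8: prey: 3+1-2=2; pred: 17+1-8=10
Step 9: prey: 2+0-0=2; pred: 10+0-5=5
Step 10: prey: 2+0-0=2; pred: 5+0-2=3
Max prey = 48 at step 2

Answer: 48 2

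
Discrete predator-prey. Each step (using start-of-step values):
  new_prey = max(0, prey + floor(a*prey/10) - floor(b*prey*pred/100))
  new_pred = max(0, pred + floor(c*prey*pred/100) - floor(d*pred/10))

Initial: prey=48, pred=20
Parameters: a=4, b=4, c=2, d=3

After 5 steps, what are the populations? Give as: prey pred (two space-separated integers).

Step 1: prey: 48+19-38=29; pred: 20+19-6=33
Step 2: prey: 29+11-38=2; pred: 33+19-9=43
Step 3: prey: 2+0-3=0; pred: 43+1-12=32
Step 4: prey: 0+0-0=0; pred: 32+0-9=23
Step 5: prey: 0+0-0=0; pred: 23+0-6=17

Answer: 0 17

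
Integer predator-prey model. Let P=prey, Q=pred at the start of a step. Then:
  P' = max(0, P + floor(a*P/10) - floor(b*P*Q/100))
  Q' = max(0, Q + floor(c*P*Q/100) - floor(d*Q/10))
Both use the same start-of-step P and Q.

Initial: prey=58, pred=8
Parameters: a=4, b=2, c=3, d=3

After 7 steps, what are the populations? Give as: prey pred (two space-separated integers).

Answer: 0 75

Derivation:
Step 1: prey: 58+23-9=72; pred: 8+13-2=19
Step 2: prey: 72+28-27=73; pred: 19+41-5=55
Step 3: prey: 73+29-80=22; pred: 55+120-16=159
Step 4: prey: 22+8-69=0; pred: 159+104-47=216
Step 5: prey: 0+0-0=0; pred: 216+0-64=152
Step 6: prey: 0+0-0=0; pred: 152+0-45=107
Step 7: prey: 0+0-0=0; pred: 107+0-32=75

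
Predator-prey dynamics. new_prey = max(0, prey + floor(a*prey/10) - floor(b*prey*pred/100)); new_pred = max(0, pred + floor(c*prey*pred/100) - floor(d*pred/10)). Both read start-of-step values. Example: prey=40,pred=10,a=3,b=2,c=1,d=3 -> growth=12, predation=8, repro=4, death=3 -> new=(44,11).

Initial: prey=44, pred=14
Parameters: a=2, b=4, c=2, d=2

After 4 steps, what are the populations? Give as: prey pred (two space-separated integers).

Step 1: prey: 44+8-24=28; pred: 14+12-2=24
Step 2: prey: 28+5-26=7; pred: 24+13-4=33
Step 3: prey: 7+1-9=0; pred: 33+4-6=31
Step 4: prey: 0+0-0=0; pred: 31+0-6=25

Answer: 0 25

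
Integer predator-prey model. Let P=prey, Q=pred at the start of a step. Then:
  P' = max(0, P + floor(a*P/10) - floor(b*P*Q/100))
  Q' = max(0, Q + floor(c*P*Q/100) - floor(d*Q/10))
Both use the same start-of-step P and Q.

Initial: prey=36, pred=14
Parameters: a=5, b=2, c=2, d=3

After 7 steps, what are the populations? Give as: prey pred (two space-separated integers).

Step 1: prey: 36+18-10=44; pred: 14+10-4=20
Step 2: prey: 44+22-17=49; pred: 20+17-6=31
Step 3: prey: 49+24-30=43; pred: 31+30-9=52
Step 4: prey: 43+21-44=20; pred: 52+44-15=81
Step 5: prey: 20+10-32=0; pred: 81+32-24=89
Step 6: prey: 0+0-0=0; pred: 89+0-26=63
Step 7: prey: 0+0-0=0; pred: 63+0-18=45

Answer: 0 45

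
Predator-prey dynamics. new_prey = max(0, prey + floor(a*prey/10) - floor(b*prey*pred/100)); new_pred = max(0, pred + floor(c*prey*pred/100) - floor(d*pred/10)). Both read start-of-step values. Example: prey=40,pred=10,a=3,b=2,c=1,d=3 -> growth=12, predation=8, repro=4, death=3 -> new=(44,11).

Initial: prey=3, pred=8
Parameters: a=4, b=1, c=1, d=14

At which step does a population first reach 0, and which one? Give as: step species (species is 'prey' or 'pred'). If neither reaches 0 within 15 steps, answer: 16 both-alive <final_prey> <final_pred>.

Step 1: prey: 3+1-0=4; pred: 8+0-11=0
First extinction: pred at step 1

Answer: 1 pred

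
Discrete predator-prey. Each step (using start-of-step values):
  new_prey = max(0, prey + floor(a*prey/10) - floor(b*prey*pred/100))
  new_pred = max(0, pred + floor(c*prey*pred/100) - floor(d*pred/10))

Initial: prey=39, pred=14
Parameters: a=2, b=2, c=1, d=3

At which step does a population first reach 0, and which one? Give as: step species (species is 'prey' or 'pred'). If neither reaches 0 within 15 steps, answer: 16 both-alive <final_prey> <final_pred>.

Answer: 16 both-alive 22 6

Derivation:
Step 1: prey: 39+7-10=36; pred: 14+5-4=15
Step 2: prey: 36+7-10=33; pred: 15+5-4=16
Step 3: prey: 33+6-10=29; pred: 16+5-4=17
Step 4: prey: 29+5-9=25; pred: 17+4-5=16
Step 5: prey: 25+5-8=22; pred: 16+4-4=16
Step 6: prey: 22+4-7=19; pred: 16+3-4=15
Step 7: prey: 19+3-5=17; pred: 15+2-4=13
Step 8: prey: 17+3-4=16; pred: 13+2-3=12
Step 9: prey: 16+3-3=16; pred: 12+1-3=10
Step 10: prey: 16+3-3=16; pred: 10+1-3=8
Step 11: prey: 16+3-2=17; pred: 8+1-2=7
Step 12: prey: 17+3-2=18; pred: 7+1-2=6
Step 13: prey: 18+3-2=19; pred: 6+1-1=6
Step 14: prey: 19+3-2=20; pred: 6+1-1=6
Step 15: prey: 20+4-2=22; pred: 6+1-1=6
No extinction within 15 steps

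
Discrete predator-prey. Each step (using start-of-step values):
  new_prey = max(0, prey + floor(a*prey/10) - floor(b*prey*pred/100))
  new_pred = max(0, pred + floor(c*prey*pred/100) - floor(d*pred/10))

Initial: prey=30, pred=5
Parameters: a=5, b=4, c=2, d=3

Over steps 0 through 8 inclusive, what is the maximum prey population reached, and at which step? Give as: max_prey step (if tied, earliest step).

Answer: 53 3

Derivation:
Step 1: prey: 30+15-6=39; pred: 5+3-1=7
Step 2: prey: 39+19-10=48; pred: 7+5-2=10
Step 3: prey: 48+24-19=53; pred: 10+9-3=16
Step 4: prey: 53+26-33=46; pred: 16+16-4=28
Step 5: prey: 46+23-51=18; pred: 28+25-8=45
Step 6: prey: 18+9-32=0; pred: 45+16-13=48
Step 7: prey: 0+0-0=0; pred: 48+0-14=34
Step 8: prey: 0+0-0=0; pred: 34+0-10=24
Max prey = 53 at step 3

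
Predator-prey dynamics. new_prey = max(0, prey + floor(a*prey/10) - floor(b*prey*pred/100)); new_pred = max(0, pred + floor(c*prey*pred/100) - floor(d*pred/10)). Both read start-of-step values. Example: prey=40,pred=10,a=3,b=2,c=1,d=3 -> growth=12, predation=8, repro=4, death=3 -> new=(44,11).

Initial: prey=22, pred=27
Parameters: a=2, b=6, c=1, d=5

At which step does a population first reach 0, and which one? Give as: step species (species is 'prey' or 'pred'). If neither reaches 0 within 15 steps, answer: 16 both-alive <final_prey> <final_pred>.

Answer: 1 prey

Derivation:
Step 1: prey: 22+4-35=0; pred: 27+5-13=19
First extinction: prey at step 1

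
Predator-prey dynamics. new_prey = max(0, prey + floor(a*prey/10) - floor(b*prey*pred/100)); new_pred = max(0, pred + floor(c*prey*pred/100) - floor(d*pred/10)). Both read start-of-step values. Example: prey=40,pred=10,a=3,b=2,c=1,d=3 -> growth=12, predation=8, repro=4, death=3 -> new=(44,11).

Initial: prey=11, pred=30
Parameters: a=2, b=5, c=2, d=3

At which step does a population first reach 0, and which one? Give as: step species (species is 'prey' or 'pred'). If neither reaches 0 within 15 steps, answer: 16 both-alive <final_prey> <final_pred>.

Step 1: prey: 11+2-16=0; pred: 30+6-9=27
First extinction: prey at step 1

Answer: 1 prey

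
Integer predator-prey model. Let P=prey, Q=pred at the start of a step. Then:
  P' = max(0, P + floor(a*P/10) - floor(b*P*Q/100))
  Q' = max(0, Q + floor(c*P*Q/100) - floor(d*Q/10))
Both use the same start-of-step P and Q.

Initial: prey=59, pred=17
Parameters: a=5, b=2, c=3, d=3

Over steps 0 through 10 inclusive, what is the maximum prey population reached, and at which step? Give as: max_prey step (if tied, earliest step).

Step 1: prey: 59+29-20=68; pred: 17+30-5=42
Step 2: prey: 68+34-57=45; pred: 42+85-12=115
Step 3: prey: 45+22-103=0; pred: 115+155-34=236
Step 4: prey: 0+0-0=0; pred: 236+0-70=166
Step 5: prey: 0+0-0=0; pred: 166+0-49=117
Step 6: prey: 0+0-0=0; pred: 117+0-35=82
Step 7: prey: 0+0-0=0; pred: 82+0-24=58
Step 8: prey: 0+0-0=0; pred: 58+0-17=41
Step 9: prey: 0+0-0=0; pred: 41+0-12=29
Step 10: prey: 0+0-0=0; pred: 29+0-8=21
Max prey = 68 at step 1

Answer: 68 1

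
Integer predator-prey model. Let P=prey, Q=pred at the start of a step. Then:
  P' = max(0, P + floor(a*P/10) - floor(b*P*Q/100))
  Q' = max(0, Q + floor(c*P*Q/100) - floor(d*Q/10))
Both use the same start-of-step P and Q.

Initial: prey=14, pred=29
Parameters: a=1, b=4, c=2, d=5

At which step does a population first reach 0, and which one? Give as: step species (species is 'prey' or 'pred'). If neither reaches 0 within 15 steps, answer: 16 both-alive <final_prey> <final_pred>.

Answer: 1 prey

Derivation:
Step 1: prey: 14+1-16=0; pred: 29+8-14=23
First extinction: prey at step 1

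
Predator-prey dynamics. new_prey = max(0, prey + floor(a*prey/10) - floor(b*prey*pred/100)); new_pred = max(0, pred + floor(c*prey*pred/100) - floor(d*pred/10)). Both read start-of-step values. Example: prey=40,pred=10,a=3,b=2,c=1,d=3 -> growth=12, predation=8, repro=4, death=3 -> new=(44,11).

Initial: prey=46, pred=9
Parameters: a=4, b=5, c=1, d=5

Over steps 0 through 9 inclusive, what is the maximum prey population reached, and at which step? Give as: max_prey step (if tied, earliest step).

Answer: 81 9

Derivation:
Step 1: prey: 46+18-20=44; pred: 9+4-4=9
Step 2: prey: 44+17-19=42; pred: 9+3-4=8
Step 3: prey: 42+16-16=42; pred: 8+3-4=7
Step 4: prey: 42+16-14=44; pred: 7+2-3=6
Step 5: prey: 44+17-13=48; pred: 6+2-3=5
Step 6: prey: 48+19-12=55; pred: 5+2-2=5
Step 7: prey: 55+22-13=64; pred: 5+2-2=5
Step 8: prey: 64+25-16=73; pred: 5+3-2=6
Step 9: prey: 73+29-21=81; pred: 6+4-3=7
Max prey = 81 at step 9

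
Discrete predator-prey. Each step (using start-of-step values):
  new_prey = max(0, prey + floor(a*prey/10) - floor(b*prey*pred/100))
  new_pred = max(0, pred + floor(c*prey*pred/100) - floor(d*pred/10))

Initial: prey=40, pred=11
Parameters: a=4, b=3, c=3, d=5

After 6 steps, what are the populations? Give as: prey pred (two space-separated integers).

Step 1: prey: 40+16-13=43; pred: 11+13-5=19
Step 2: prey: 43+17-24=36; pred: 19+24-9=34
Step 3: prey: 36+14-36=14; pred: 34+36-17=53
Step 4: prey: 14+5-22=0; pred: 53+22-26=49
Step 5: prey: 0+0-0=0; pred: 49+0-24=25
Step 6: prey: 0+0-0=0; pred: 25+0-12=13

Answer: 0 13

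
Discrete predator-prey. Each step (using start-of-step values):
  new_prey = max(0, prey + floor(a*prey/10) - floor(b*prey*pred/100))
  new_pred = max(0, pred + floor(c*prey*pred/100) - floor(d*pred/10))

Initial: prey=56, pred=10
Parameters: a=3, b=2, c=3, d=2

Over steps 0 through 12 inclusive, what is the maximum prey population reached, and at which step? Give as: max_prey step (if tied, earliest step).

Step 1: prey: 56+16-11=61; pred: 10+16-2=24
Step 2: prey: 61+18-29=50; pred: 24+43-4=63
Step 3: prey: 50+15-63=2; pred: 63+94-12=145
Step 4: prey: 2+0-5=0; pred: 145+8-29=124
Step 5: prey: 0+0-0=0; pred: 124+0-24=100
Step 6: prey: 0+0-0=0; pred: 100+0-20=80
Step 7: prey: 0+0-0=0; pred: 80+0-16=64
Step 8: prey: 0+0-0=0; pred: 64+0-12=52
Step 9: prey: 0+0-0=0; pred: 52+0-10=42
Step 10: prey: 0+0-0=0; pred: 42+0-8=34
Step 11: prey: 0+0-0=0; pred: 34+0-6=28
Step 12: prey: 0+0-0=0; pred: 28+0-5=23
Max prey = 61 at step 1

Answer: 61 1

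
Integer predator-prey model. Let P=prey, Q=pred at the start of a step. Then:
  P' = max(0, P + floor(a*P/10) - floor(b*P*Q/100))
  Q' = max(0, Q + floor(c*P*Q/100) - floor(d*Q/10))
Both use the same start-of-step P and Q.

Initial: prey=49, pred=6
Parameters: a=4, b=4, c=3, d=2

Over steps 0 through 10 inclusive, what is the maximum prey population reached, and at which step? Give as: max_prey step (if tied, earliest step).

Answer: 57 1

Derivation:
Step 1: prey: 49+19-11=57; pred: 6+8-1=13
Step 2: prey: 57+22-29=50; pred: 13+22-2=33
Step 3: prey: 50+20-66=4; pred: 33+49-6=76
Step 4: prey: 4+1-12=0; pred: 76+9-15=70
Step 5: prey: 0+0-0=0; pred: 70+0-14=56
Step 6: prey: 0+0-0=0; pred: 56+0-11=45
Step 7: prey: 0+0-0=0; pred: 45+0-9=36
Step 8: prey: 0+0-0=0; pred: 36+0-7=29
Step 9: prey: 0+0-0=0; pred: 29+0-5=24
Step 10: prey: 0+0-0=0; pred: 24+0-4=20
Max prey = 57 at step 1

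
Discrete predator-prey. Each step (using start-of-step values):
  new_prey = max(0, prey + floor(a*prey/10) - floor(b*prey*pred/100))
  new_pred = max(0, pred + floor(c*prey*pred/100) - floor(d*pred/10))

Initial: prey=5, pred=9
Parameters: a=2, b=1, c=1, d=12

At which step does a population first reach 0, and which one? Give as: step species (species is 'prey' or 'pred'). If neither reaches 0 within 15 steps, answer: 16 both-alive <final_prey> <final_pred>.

Step 1: prey: 5+1-0=6; pred: 9+0-10=0
First extinction: pred at step 1

Answer: 1 pred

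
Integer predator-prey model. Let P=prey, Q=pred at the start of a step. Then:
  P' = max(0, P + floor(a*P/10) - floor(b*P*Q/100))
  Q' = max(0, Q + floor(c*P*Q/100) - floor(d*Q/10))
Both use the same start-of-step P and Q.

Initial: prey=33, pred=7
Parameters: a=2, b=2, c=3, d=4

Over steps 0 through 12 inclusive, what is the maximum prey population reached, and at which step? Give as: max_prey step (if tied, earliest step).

Step 1: prey: 33+6-4=35; pred: 7+6-2=11
Step 2: prey: 35+7-7=35; pred: 11+11-4=18
Step 3: prey: 35+7-12=30; pred: 18+18-7=29
Step 4: prey: 30+6-17=19; pred: 29+26-11=44
Step 5: prey: 19+3-16=6; pred: 44+25-17=52
Step 6: prey: 6+1-6=1; pred: 52+9-20=41
Step 7: prey: 1+0-0=1; pred: 41+1-16=26
Step 8: prey: 1+0-0=1; pred: 26+0-10=16
Step 9: prey: 1+0-0=1; pred: 16+0-6=10
Step 10: prey: 1+0-0=1; pred: 10+0-4=6
Step 11: prey: 1+0-0=1; pred: 6+0-2=4
Step 12: prey: 1+0-0=1; pred: 4+0-1=3
Max prey = 35 at step 1

Answer: 35 1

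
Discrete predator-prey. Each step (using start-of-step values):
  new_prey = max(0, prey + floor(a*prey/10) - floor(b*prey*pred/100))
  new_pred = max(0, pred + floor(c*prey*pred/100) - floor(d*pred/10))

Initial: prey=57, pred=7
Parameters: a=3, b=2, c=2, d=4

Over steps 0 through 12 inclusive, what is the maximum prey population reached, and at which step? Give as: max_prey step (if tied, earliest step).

Answer: 71 2

Derivation:
Step 1: prey: 57+17-7=67; pred: 7+7-2=12
Step 2: prey: 67+20-16=71; pred: 12+16-4=24
Step 3: prey: 71+21-34=58; pred: 24+34-9=49
Step 4: prey: 58+17-56=19; pred: 49+56-19=86
Step 5: prey: 19+5-32=0; pred: 86+32-34=84
Step 6: prey: 0+0-0=0; pred: 84+0-33=51
Step 7: prey: 0+0-0=0; pred: 51+0-20=31
Step 8: prey: 0+0-0=0; pred: 31+0-12=19
Step 9: prey: 0+0-0=0; pred: 19+0-7=12
Step 10: prey: 0+0-0=0; pred: 12+0-4=8
Step 11: prey: 0+0-0=0; pred: 8+0-3=5
Step 12: prey: 0+0-0=0; pred: 5+0-2=3
Max prey = 71 at step 2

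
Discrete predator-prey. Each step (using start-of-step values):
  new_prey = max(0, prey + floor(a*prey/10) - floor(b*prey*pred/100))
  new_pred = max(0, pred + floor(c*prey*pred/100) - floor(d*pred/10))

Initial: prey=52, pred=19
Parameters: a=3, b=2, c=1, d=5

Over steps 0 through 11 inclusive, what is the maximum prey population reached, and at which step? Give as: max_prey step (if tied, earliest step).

Answer: 62 11

Derivation:
Step 1: prey: 52+15-19=48; pred: 19+9-9=19
Step 2: prey: 48+14-18=44; pred: 19+9-9=19
Step 3: prey: 44+13-16=41; pred: 19+8-9=18
Step 4: prey: 41+12-14=39; pred: 18+7-9=16
Step 5: prey: 39+11-12=38; pred: 16+6-8=14
Step 6: prey: 38+11-10=39; pred: 14+5-7=12
Step 7: prey: 39+11-9=41; pred: 12+4-6=10
Step 8: prey: 41+12-8=45; pred: 10+4-5=9
Step 9: prey: 45+13-8=50; pred: 9+4-4=9
Step 10: prey: 50+15-9=56; pred: 9+4-4=9
Step 11: prey: 56+16-10=62; pred: 9+5-4=10
Max prey = 62 at step 11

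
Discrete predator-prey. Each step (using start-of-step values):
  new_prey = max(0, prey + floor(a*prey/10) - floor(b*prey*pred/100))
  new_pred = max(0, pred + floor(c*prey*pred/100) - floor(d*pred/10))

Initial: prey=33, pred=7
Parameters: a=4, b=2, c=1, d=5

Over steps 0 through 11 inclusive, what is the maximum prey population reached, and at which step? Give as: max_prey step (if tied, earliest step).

Step 1: prey: 33+13-4=42; pred: 7+2-3=6
Step 2: prey: 42+16-5=53; pred: 6+2-3=5
Step 3: prey: 53+21-5=69; pred: 5+2-2=5
Step 4: prey: 69+27-6=90; pred: 5+3-2=6
Step 5: prey: 90+36-10=116; pred: 6+5-3=8
Step 6: prey: 116+46-18=144; pred: 8+9-4=13
Step 7: prey: 144+57-37=164; pred: 13+18-6=25
Step 8: prey: 164+65-82=147; pred: 25+41-12=54
Step 9: prey: 147+58-158=47; pred: 54+79-27=106
Step 10: prey: 47+18-99=0; pred: 106+49-53=102
Step 11: prey: 0+0-0=0; pred: 102+0-51=51
Max prey = 164 at step 7

Answer: 164 7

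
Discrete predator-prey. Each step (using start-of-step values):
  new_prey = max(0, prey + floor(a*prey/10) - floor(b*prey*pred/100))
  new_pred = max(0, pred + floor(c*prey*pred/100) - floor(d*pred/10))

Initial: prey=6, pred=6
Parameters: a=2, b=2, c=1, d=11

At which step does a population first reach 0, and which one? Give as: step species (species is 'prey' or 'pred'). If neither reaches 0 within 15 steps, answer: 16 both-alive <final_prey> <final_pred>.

Answer: 1 pred

Derivation:
Step 1: prey: 6+1-0=7; pred: 6+0-6=0
First extinction: pred at step 1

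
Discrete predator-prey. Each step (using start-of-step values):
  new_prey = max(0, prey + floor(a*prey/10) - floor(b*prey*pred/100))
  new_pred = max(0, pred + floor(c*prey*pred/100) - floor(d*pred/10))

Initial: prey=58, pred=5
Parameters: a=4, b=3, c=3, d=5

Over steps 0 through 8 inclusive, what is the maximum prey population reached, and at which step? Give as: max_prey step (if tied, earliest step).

Step 1: prey: 58+23-8=73; pred: 5+8-2=11
Step 2: prey: 73+29-24=78; pred: 11+24-5=30
Step 3: prey: 78+31-70=39; pred: 30+70-15=85
Step 4: prey: 39+15-99=0; pred: 85+99-42=142
Step 5: prey: 0+0-0=0; pred: 142+0-71=71
Step 6: prey: 0+0-0=0; pred: 71+0-35=36
Step 7: prey: 0+0-0=0; pred: 36+0-18=18
Step 8: prey: 0+0-0=0; pred: 18+0-9=9
Max prey = 78 at step 2

Answer: 78 2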